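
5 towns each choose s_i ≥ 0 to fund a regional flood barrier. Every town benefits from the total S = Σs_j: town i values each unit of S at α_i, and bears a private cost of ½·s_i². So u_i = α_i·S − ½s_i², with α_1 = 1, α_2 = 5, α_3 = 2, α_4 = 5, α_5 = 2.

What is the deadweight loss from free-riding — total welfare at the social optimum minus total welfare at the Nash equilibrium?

Town i's FOC: ∂u_i/∂s_i = α_i − s_i = 0, so s_i* = α_i.
NE contributions = (1, 5, 2, 5, 2); S = 15.
W^NE = (Σα)·S − ½Σα_i² = 15² − ½·59 = 195.5.
Planner sets s_i = Σα_j = 15 for every i, so S^SO = 5·15 = 75.
W^SO = (Σα)·S^SO − ½·5·(Σα)² = (5/2)·15² = 562.5.
Deadweight loss = W^SO − W^NE = 367.

367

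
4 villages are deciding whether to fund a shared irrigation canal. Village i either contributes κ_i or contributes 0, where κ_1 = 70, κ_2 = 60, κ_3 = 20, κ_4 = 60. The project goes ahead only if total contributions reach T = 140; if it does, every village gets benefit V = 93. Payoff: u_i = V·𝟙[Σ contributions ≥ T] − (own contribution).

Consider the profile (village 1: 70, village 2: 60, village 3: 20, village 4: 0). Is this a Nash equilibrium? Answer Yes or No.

Total = 150 ≥ 140: provided.
Village 1 (pledges 70, payoff 23): dropping to 0 → total 80, payoff 0. No gain.
Village 2 (pledges 60, payoff 33): dropping to 0 → total 90, payoff 0. No gain.
Village 3 (pledges 20, payoff 73): dropping to 0 → total 130, payoff 0. No gain.
Village 4 (pledges 0, payoff 93): pledging 60 → total 210, payoff 33. No gain.

Yes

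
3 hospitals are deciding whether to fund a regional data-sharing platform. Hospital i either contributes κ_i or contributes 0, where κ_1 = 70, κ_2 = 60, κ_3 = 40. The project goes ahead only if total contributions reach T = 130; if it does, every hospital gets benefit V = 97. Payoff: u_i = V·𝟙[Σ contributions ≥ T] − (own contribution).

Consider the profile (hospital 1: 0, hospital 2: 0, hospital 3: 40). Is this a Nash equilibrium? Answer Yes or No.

No

Total = 40 < 130: not provided.
Hospital 1 (pledges 0, payoff 0): pledging 70 → total 110, payoff -70. No gain.
Hospital 2 (pledges 0, payoff 0): pledging 60 → total 100, payoff -60. No gain.
Hospital 3 (pledges 40, payoff -40): dropping to 0 → total 0, payoff 0. Profitable deviation.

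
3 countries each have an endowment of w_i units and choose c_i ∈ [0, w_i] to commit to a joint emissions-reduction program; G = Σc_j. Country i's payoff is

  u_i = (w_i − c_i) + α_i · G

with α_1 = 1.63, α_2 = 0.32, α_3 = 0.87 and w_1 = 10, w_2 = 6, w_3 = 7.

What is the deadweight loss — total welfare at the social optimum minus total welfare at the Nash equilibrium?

23.66

∂u_i/∂c_i = α_i − 1, so country i contributes w_i if α_i > 1, else 0.
α_i > 1 for i ∈ {1}; NE contributions (10, 0, 0), G = 10.
W^NE = Σw_i − G^NE + (Σα_i)·G^NE = 23 + 1.82·10 = 41.2.
Planner: ∂(Σu_j)/∂c_i = Σα_j − 1 = 1.82 > 0, so everyone contributes w_i; G^SO = 23, W^SO = 23 + 1.82·23 = 64.86.
Deadweight loss = 23.66.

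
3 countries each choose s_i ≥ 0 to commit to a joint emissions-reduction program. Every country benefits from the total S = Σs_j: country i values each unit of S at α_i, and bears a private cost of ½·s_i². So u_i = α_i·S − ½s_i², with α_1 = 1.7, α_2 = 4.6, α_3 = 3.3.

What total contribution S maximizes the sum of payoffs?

28.8

Planner FOC: ∂(Σu_j)/∂s_i = (Σα_j) − s_i = 0, so s_i^SO = Σα_j = 9.6 for every i; S^SO = 28.8.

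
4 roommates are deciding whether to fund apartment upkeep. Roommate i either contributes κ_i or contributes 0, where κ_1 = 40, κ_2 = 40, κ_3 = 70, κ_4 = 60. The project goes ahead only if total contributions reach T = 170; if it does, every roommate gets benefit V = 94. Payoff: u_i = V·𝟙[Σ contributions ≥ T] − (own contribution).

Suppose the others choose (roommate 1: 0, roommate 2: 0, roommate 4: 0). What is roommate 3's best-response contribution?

Others' total = 0. Even contributing 70 gives 70 < 170: no benefit either way.
Best response: 0.

0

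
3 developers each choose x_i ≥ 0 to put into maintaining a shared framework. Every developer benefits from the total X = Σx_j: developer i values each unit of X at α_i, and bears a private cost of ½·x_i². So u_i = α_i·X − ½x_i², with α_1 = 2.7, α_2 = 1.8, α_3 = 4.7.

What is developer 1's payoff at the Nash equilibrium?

21.195

Developer i's FOC: ∂u_i/∂x_i = α_i − x_i = 0, so x_i* = α_i.
NE contributions = (2.7, 1.8, 4.7); X = 9.2.
u_1 = α_1·X − ½·(x_1)² = 2.7·9.2 − ½·2.7² = 21.195.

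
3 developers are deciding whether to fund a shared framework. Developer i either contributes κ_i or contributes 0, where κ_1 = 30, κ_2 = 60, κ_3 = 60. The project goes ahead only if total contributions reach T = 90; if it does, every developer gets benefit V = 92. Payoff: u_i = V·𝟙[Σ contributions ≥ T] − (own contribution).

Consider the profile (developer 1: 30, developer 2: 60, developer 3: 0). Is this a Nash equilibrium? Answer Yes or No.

Yes

Total = 90 ≥ 90: provided.
Developer 1 (pledges 30, payoff 62): dropping to 0 → total 60, payoff 0. No gain.
Developer 2 (pledges 60, payoff 32): dropping to 0 → total 30, payoff 0. No gain.
Developer 3 (pledges 0, payoff 92): pledging 60 → total 150, payoff 32. No gain.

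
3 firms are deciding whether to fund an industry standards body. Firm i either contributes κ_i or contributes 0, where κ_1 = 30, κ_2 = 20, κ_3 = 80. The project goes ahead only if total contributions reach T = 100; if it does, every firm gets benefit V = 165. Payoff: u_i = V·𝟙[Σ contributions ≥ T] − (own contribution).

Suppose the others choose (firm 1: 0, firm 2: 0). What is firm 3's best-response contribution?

0

Others' total = 0. Even contributing 80 gives 80 < 100: no benefit either way.
Best response: 0.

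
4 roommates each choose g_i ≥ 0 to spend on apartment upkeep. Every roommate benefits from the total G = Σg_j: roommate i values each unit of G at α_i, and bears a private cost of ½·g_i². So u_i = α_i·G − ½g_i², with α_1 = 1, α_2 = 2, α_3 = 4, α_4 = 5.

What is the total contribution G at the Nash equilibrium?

Roommate i's FOC: ∂u_i/∂g_i = α_i − g_i = 0, so g_i* = α_i.
NE contributions = (1, 2, 4, 5); G = 12.

12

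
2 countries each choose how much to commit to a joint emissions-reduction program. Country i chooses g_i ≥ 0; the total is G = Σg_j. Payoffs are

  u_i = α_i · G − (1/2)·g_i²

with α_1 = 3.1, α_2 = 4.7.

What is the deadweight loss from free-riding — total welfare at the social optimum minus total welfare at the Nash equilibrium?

Country i's FOC: ∂u_i/∂g_i = α_i − g_i = 0, so g_i* = α_i.
NE contributions = (3.1, 4.7); G = 7.8.
W^NE = (Σα)·G − ½Σα_i² = 7.8² − ½·31.7 = 44.99.
Planner sets g_i = Σα_j = 7.8 for every i, so G^SO = 2·7.8 = 15.6.
W^SO = (Σα)·G^SO − ½·2·(Σα)² = (2/2)·7.8² = 60.84.
Deadweight loss = W^SO − W^NE = 15.85.

15.85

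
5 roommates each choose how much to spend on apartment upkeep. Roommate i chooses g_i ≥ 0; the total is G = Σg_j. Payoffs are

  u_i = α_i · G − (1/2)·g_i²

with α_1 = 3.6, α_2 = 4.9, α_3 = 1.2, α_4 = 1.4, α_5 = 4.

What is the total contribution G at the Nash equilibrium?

Roommate i's FOC: ∂u_i/∂g_i = α_i − g_i = 0, so g_i* = α_i.
NE contributions = (3.6, 4.9, 1.2, 1.4, 4); G = 15.1.

15.1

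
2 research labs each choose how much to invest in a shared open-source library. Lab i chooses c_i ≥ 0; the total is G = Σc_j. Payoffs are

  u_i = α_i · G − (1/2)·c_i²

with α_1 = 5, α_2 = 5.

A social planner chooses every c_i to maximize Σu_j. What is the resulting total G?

Planner FOC: ∂(Σu_j)/∂c_i = (Σα_j) − c_i = 0, so c_i^SO = Σα_j = 10 for every i; G^SO = 20.

20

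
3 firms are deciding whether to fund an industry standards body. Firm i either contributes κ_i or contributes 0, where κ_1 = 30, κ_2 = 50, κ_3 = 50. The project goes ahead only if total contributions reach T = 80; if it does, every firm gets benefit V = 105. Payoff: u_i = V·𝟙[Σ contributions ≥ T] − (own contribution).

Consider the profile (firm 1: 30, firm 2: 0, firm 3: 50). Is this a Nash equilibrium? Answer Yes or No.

Total = 80 ≥ 80: provided.
Firm 1 (pledges 30, payoff 75): dropping to 0 → total 50, payoff 0. No gain.
Firm 2 (pledges 0, payoff 105): pledging 50 → total 130, payoff 55. No gain.
Firm 3 (pledges 50, payoff 55): dropping to 0 → total 30, payoff 0. No gain.

Yes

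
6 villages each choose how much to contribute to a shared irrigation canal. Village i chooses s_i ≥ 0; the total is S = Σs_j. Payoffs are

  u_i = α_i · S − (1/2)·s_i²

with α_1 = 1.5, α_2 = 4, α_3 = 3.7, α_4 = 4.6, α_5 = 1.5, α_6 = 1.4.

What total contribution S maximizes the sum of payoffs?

100.2

Planner FOC: ∂(Σu_j)/∂s_i = (Σα_j) − s_i = 0, so s_i^SO = Σα_j = 16.7 for every i; S^SO = 100.2.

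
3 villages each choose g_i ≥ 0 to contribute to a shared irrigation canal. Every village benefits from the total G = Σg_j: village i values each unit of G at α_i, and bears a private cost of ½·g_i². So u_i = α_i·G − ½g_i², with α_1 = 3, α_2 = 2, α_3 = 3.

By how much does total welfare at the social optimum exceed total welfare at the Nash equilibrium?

43

Village i's FOC: ∂u_i/∂g_i = α_i − g_i = 0, so g_i* = α_i.
NE contributions = (3, 2, 3); G = 8.
W^NE = (Σα)·G − ½Σα_i² = 8² − ½·22 = 53.
Planner sets g_i = Σα_j = 8 for every i, so G^SO = 3·8 = 24.
W^SO = (Σα)·G^SO − ½·3·(Σα)² = (3/2)·8² = 96.
Deadweight loss = W^SO − W^NE = 43.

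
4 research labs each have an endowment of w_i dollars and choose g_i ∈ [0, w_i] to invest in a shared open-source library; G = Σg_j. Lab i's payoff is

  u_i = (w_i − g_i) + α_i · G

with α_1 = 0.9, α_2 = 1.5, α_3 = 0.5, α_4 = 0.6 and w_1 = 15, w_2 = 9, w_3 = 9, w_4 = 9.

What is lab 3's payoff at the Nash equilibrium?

∂u_i/∂g_i = α_i − 1, so lab i contributes w_i if α_i > 1, else 0.
α_i > 1 for i ∈ {2}; NE contributions (0, 9, 0, 0), G = 9.
u_3 = (9 − 0) + 0.5·9 = 13.5.

13.5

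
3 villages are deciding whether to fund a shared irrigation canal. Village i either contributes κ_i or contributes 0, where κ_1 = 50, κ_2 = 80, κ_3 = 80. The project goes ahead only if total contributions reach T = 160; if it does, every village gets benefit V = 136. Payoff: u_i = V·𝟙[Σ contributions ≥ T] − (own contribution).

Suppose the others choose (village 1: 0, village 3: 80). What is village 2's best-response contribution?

Others' total = 80. Contributing 80 brings total to 160 ≥ 160: gain V − κ_2 = 56.
Best response: 80.

80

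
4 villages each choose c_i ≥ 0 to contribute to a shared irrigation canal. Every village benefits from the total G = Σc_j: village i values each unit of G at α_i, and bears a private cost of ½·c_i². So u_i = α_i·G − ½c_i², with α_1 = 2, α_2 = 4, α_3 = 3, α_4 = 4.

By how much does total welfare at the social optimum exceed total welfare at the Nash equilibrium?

191.5

Village i's FOC: ∂u_i/∂c_i = α_i − c_i = 0, so c_i* = α_i.
NE contributions = (2, 4, 3, 4); G = 13.
W^NE = (Σα)·G − ½Σα_i² = 13² − ½·45 = 146.5.
Planner sets c_i = Σα_j = 13 for every i, so G^SO = 4·13 = 52.
W^SO = (Σα)·G^SO − ½·4·(Σα)² = (4/2)·13² = 338.
Deadweight loss = W^SO − W^NE = 191.5.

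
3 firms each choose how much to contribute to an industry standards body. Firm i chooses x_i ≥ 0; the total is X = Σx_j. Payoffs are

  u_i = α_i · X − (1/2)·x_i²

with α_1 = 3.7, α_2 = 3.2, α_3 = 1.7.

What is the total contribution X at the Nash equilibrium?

8.6

Firm i's FOC: ∂u_i/∂x_i = α_i − x_i = 0, so x_i* = α_i.
NE contributions = (3.7, 3.2, 1.7); X = 8.6.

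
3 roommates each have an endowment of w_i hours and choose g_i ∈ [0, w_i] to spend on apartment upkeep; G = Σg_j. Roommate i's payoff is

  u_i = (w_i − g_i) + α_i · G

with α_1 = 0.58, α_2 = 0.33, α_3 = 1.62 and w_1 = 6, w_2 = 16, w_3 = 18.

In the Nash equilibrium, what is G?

18

∂u_i/∂g_i = α_i − 1, so roommate i contributes w_i if α_i > 1, else 0.
α_i > 1 for i ∈ {3}; NE contributions (0, 0, 18), G = 18.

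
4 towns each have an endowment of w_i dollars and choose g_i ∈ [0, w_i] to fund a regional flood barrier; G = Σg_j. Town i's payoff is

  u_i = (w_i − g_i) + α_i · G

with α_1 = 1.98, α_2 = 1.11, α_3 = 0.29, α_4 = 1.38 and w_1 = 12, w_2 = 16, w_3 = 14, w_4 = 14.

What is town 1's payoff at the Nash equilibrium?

83.16

∂u_i/∂g_i = α_i − 1, so town i contributes w_i if α_i > 1, else 0.
α_i > 1 for i ∈ {1, 2, 4}; NE contributions (12, 16, 0, 14), G = 42.
u_1 = (12 − 12) + 1.98·42 = 83.16.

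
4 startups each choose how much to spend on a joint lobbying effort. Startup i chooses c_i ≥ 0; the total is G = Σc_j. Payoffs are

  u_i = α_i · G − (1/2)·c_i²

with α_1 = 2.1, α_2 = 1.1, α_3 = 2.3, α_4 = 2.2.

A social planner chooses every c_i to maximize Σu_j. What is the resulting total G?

Planner FOC: ∂(Σu_j)/∂c_i = (Σα_j) − c_i = 0, so c_i^SO = Σα_j = 7.7 for every i; G^SO = 30.8.

30.8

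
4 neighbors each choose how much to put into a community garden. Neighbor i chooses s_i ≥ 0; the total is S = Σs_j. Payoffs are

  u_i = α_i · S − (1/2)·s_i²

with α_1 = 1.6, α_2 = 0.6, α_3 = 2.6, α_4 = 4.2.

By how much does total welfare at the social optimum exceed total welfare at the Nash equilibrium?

Neighbor i's FOC: ∂u_i/∂s_i = α_i − s_i = 0, so s_i* = α_i.
NE contributions = (1.6, 0.6, 2.6, 4.2); S = 9.
W^NE = (Σα)·S − ½Σα_i² = 9² − ½·27.32 = 67.34.
Planner sets s_i = Σα_j = 9 for every i, so S^SO = 4·9 = 36.
W^SO = (Σα)·S^SO − ½·4·(Σα)² = (4/2)·9² = 162.
Deadweight loss = W^SO − W^NE = 94.66.

94.66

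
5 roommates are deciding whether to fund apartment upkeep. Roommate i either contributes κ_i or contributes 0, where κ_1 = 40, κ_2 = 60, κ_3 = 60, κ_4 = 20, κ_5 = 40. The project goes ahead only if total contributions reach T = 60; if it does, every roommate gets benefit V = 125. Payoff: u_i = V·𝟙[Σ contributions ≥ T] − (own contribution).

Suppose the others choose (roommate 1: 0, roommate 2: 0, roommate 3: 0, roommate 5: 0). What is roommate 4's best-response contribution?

Others' total = 0. Even contributing 20 gives 20 < 60: no benefit either way.
Best response: 0.

0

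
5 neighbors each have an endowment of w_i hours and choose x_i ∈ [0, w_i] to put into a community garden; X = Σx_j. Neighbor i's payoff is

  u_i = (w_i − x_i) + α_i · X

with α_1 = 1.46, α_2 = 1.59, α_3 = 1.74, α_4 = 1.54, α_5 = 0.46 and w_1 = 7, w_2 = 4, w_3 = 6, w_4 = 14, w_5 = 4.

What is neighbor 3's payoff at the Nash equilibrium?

∂u_i/∂x_i = α_i − 1, so neighbor i contributes w_i if α_i > 1, else 0.
α_i > 1 for i ∈ {1, 2, 3, 4}; NE contributions (7, 4, 6, 14, 0), X = 31.
u_3 = (6 − 6) + 1.74·31 = 53.94.

53.94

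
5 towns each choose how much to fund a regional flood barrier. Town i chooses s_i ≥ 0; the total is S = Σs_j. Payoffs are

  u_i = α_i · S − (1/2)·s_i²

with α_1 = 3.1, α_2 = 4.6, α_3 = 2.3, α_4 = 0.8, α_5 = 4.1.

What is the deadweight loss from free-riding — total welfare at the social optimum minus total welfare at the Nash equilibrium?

359.77

Town i's FOC: ∂u_i/∂s_i = α_i − s_i = 0, so s_i* = α_i.
NE contributions = (3.1, 4.6, 2.3, 0.8, 4.1); S = 14.9.
W^NE = (Σα)·S − ½Σα_i² = 14.9² − ½·53.51 = 195.255.
Planner sets s_i = Σα_j = 14.9 for every i, so S^SO = 5·14.9 = 74.5.
W^SO = (Σα)·S^SO − ½·5·(Σα)² = (5/2)·14.9² = 555.025.
Deadweight loss = W^SO − W^NE = 359.77.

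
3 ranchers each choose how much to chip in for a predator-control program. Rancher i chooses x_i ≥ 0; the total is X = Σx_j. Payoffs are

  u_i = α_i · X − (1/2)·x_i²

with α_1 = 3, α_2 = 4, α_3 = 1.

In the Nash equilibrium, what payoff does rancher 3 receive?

7.5

Rancher i's FOC: ∂u_i/∂x_i = α_i − x_i = 0, so x_i* = α_i.
NE contributions = (3, 4, 1); X = 8.
u_3 = α_3·X − ½·(x_3)² = 1·8 − ½·1² = 7.5.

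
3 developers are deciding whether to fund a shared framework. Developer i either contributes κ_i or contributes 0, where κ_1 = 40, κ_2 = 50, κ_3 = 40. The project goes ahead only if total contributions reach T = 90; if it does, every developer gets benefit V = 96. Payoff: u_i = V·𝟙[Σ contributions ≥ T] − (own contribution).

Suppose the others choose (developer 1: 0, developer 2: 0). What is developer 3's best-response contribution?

Others' total = 0. Even contributing 40 gives 40 < 90: no benefit either way.
Best response: 0.

0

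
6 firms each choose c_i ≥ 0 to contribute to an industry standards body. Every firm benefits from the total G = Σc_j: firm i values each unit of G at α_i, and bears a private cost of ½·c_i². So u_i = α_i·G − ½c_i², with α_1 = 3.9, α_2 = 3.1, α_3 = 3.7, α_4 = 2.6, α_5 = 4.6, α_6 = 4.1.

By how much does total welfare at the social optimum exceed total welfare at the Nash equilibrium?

Firm i's FOC: ∂u_i/∂c_i = α_i − c_i = 0, so c_i* = α_i.
NE contributions = (3.9, 3.1, 3.7, 2.6, 4.6, 4.1); G = 22.
W^NE = (Σα)·G − ½Σα_i² = 22² − ½·83.24 = 442.38.
Planner sets c_i = Σα_j = 22 for every i, so G^SO = 6·22 = 132.
W^SO = (Σα)·G^SO − ½·6·(Σα)² = (6/2)·22² = 1452.
Deadweight loss = W^SO − W^NE = 1009.62.

1009.62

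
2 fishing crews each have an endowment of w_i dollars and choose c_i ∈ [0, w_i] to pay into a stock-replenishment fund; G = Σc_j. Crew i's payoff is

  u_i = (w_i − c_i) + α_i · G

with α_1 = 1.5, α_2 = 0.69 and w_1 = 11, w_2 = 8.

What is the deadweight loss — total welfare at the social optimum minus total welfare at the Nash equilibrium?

∂u_i/∂c_i = α_i − 1, so crew i contributes w_i if α_i > 1, else 0.
α_i > 1 for i ∈ {1}; NE contributions (11, 0), G = 11.
W^NE = Σw_i − G^NE + (Σα_i)·G^NE = 19 + 1.19·11 = 32.09.
Planner: ∂(Σu_j)/∂c_i = Σα_j − 1 = 1.19 > 0, so everyone contributes w_i; G^SO = 19, W^SO = 19 + 1.19·19 = 41.61.
Deadweight loss = 9.52.

9.52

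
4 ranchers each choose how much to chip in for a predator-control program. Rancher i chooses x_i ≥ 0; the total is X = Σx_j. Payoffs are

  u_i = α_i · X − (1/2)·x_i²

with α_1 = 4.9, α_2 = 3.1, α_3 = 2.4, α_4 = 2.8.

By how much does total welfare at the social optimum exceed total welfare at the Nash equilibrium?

Rancher i's FOC: ∂u_i/∂x_i = α_i − x_i = 0, so x_i* = α_i.
NE contributions = (4.9, 3.1, 2.4, 2.8); X = 13.2.
W^NE = (Σα)·X − ½Σα_i² = 13.2² − ½·47.22 = 150.63.
Planner sets x_i = Σα_j = 13.2 for every i, so X^SO = 4·13.2 = 52.8.
W^SO = (Σα)·X^SO − ½·4·(Σα)² = (4/2)·13.2² = 348.48.
Deadweight loss = W^SO − W^NE = 197.85.

197.85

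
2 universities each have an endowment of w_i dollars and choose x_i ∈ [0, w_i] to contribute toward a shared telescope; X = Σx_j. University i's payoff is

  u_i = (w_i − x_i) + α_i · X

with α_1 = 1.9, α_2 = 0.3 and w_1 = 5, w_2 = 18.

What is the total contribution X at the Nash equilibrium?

5

∂u_i/∂x_i = α_i − 1, so university i contributes w_i if α_i > 1, else 0.
α_i > 1 for i ∈ {1}; NE contributions (5, 0), X = 5.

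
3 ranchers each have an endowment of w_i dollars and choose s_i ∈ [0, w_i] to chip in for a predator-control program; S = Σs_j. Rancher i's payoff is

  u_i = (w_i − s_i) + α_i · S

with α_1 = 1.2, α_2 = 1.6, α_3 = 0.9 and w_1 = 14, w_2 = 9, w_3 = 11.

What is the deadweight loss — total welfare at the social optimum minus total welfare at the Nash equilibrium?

∂u_i/∂s_i = α_i − 1, so rancher i contributes w_i if α_i > 1, else 0.
α_i > 1 for i ∈ {1, 2}; NE contributions (14, 9, 0), S = 23.
W^NE = Σw_i − S^NE + (Σα_i)·S^NE = 34 + 2.7·23 = 96.1.
Planner: ∂(Σu_j)/∂s_i = Σα_j − 1 = 2.7 > 0, so everyone contributes w_i; S^SO = 34, W^SO = 34 + 2.7·34 = 125.8.
Deadweight loss = 29.7.

29.7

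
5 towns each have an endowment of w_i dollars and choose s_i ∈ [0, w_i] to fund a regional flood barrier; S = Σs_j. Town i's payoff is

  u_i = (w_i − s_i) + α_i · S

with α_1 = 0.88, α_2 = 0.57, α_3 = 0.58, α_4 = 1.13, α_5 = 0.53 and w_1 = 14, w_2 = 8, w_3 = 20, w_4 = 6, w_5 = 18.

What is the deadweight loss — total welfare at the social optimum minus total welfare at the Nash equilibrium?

161.4

∂u_i/∂s_i = α_i − 1, so town i contributes w_i if α_i > 1, else 0.
α_i > 1 for i ∈ {4}; NE contributions (0, 0, 0, 6, 0), S = 6.
W^NE = Σw_i − S^NE + (Σα_i)·S^NE = 66 + 2.69·6 = 82.14.
Planner: ∂(Σu_j)/∂s_i = Σα_j − 1 = 2.69 > 0, so everyone contributes w_i; S^SO = 66, W^SO = 66 + 2.69·66 = 243.54.
Deadweight loss = 161.4.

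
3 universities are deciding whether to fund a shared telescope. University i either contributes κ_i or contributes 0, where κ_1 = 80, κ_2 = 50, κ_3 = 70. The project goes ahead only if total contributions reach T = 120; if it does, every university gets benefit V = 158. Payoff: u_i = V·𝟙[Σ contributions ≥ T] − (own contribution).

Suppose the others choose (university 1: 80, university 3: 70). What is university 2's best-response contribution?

0

Others' total = 150 ≥ 120; contributing adds cost 50 for no extra benefit.
Best response: 0.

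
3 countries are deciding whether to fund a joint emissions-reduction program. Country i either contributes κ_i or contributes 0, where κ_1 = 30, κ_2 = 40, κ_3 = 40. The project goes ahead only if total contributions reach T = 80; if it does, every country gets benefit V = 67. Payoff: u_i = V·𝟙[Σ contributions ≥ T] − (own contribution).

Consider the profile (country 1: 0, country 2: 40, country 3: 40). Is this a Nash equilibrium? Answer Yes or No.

Yes

Total = 80 ≥ 80: provided.
Country 1 (pledges 0, payoff 67): pledging 30 → total 110, payoff 37. No gain.
Country 2 (pledges 40, payoff 27): dropping to 0 → total 40, payoff 0. No gain.
Country 3 (pledges 40, payoff 27): dropping to 0 → total 40, payoff 0. No gain.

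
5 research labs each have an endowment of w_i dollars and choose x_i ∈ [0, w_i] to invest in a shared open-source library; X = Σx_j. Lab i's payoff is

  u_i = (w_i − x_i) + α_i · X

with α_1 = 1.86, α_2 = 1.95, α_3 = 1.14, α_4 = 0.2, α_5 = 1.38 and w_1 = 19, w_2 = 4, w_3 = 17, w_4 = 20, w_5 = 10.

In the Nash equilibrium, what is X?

50

∂u_i/∂x_i = α_i − 1, so lab i contributes w_i if α_i > 1, else 0.
α_i > 1 for i ∈ {1, 2, 3, 5}; NE contributions (19, 4, 17, 0, 10), X = 50.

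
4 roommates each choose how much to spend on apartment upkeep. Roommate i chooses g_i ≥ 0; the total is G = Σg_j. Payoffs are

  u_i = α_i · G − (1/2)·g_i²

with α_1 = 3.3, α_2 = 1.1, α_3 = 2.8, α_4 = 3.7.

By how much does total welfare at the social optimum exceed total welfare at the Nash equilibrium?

135.625

Roommate i's FOC: ∂u_i/∂g_i = α_i − g_i = 0, so g_i* = α_i.
NE contributions = (3.3, 1.1, 2.8, 3.7); G = 10.9.
W^NE = (Σα)·G − ½Σα_i² = 10.9² − ½·33.63 = 101.995.
Planner sets g_i = Σα_j = 10.9 for every i, so G^SO = 4·10.9 = 43.6.
W^SO = (Σα)·G^SO − ½·4·(Σα)² = (4/2)·10.9² = 237.62.
Deadweight loss = W^SO − W^NE = 135.625.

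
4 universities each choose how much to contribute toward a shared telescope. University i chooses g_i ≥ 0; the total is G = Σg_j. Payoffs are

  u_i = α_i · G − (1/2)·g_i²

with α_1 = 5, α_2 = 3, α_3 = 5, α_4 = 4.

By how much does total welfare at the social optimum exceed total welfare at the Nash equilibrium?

University i's FOC: ∂u_i/∂g_i = α_i − g_i = 0, so g_i* = α_i.
NE contributions = (5, 3, 5, 4); G = 17.
W^NE = (Σα)·G − ½Σα_i² = 17² − ½·75 = 251.5.
Planner sets g_i = Σα_j = 17 for every i, so G^SO = 4·17 = 68.
W^SO = (Σα)·G^SO − ½·4·(Σα)² = (4/2)·17² = 578.
Deadweight loss = W^SO − W^NE = 326.5.

326.5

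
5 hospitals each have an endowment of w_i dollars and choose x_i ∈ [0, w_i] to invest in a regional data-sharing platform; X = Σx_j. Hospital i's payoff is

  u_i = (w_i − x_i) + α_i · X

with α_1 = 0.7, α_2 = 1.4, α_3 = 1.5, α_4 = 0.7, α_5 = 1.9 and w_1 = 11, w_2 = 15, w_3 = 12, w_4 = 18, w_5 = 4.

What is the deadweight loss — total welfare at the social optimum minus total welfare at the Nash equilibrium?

150.8

∂u_i/∂x_i = α_i − 1, so hospital i contributes w_i if α_i > 1, else 0.
α_i > 1 for i ∈ {2, 3, 5}; NE contributions (0, 15, 12, 0, 4), X = 31.
W^NE = Σw_i − X^NE + (Σα_i)·X^NE = 60 + 5.2·31 = 221.2.
Planner: ∂(Σu_j)/∂x_i = Σα_j − 1 = 5.2 > 0, so everyone contributes w_i; X^SO = 60, W^SO = 60 + 5.2·60 = 372.
Deadweight loss = 150.8.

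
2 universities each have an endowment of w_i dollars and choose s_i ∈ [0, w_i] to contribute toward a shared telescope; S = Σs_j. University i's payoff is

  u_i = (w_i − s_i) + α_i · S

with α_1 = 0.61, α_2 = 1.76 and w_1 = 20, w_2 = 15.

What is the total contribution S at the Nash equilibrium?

15

∂u_i/∂s_i = α_i − 1, so university i contributes w_i if α_i > 1, else 0.
α_i > 1 for i ∈ {2}; NE contributions (0, 15), S = 15.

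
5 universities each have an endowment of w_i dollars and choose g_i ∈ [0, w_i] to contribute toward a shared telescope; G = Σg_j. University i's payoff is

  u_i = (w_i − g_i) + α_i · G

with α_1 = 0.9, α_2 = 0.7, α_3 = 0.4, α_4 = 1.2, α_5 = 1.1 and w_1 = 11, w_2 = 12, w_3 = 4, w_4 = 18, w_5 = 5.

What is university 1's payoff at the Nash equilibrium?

31.7

∂u_i/∂g_i = α_i − 1, so university i contributes w_i if α_i > 1, else 0.
α_i > 1 for i ∈ {4, 5}; NE contributions (0, 0, 0, 18, 5), G = 23.
u_1 = (11 − 0) + 0.9·23 = 31.7.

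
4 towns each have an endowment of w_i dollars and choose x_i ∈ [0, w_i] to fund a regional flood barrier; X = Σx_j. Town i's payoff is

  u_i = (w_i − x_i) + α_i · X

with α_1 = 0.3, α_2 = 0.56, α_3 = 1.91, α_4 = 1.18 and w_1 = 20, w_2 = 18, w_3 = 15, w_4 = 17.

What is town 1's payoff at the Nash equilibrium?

∂u_i/∂x_i = α_i − 1, so town i contributes w_i if α_i > 1, else 0.
α_i > 1 for i ∈ {3, 4}; NE contributions (0, 0, 15, 17), X = 32.
u_1 = (20 − 0) + 0.3·32 = 29.6.

29.6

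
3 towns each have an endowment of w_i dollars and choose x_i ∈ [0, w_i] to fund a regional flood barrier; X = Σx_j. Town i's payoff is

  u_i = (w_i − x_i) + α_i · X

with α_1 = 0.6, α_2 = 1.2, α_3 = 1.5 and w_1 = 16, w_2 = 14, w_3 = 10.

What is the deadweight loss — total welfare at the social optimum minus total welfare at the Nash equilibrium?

∂u_i/∂x_i = α_i − 1, so town i contributes w_i if α_i > 1, else 0.
α_i > 1 for i ∈ {2, 3}; NE contributions (0, 14, 10), X = 24.
W^NE = Σw_i − X^NE + (Σα_i)·X^NE = 40 + 2.3·24 = 95.2.
Planner: ∂(Σu_j)/∂x_i = Σα_j − 1 = 2.3 > 0, so everyone contributes w_i; X^SO = 40, W^SO = 40 + 2.3·40 = 132.
Deadweight loss = 36.8.

36.8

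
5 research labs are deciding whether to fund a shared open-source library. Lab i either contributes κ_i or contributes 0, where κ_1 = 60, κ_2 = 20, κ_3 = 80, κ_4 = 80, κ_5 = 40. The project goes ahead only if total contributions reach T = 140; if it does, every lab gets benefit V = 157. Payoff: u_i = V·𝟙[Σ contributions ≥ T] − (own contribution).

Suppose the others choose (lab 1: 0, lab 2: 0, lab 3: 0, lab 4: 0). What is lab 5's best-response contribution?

Others' total = 0. Even contributing 40 gives 40 < 140: no benefit either way.
Best response: 0.

0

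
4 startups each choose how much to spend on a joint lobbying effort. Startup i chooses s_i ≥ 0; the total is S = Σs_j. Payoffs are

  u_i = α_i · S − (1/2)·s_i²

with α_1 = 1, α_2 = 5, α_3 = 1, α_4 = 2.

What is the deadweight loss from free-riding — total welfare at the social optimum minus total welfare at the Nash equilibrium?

96.5

Startup i's FOC: ∂u_i/∂s_i = α_i − s_i = 0, so s_i* = α_i.
NE contributions = (1, 5, 1, 2); S = 9.
W^NE = (Σα)·S − ½Σα_i² = 9² − ½·31 = 65.5.
Planner sets s_i = Σα_j = 9 for every i, so S^SO = 4·9 = 36.
W^SO = (Σα)·S^SO − ½·4·(Σα)² = (4/2)·9² = 162.
Deadweight loss = W^SO − W^NE = 96.5.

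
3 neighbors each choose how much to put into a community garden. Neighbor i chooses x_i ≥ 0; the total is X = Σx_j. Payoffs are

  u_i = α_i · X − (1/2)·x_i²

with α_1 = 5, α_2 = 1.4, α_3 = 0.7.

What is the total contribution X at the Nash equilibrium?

Neighbor i's FOC: ∂u_i/∂x_i = α_i − x_i = 0, so x_i* = α_i.
NE contributions = (5, 1.4, 0.7); X = 7.1.

7.1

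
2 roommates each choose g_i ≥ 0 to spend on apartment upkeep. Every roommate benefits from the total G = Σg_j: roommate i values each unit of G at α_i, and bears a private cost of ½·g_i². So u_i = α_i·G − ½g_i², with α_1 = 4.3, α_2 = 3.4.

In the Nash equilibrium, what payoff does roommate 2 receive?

20.4

Roommate i's FOC: ∂u_i/∂g_i = α_i − g_i = 0, so g_i* = α_i.
NE contributions = (4.3, 3.4); G = 7.7.
u_2 = α_2·G − ½·(g_2)² = 3.4·7.7 − ½·3.4² = 20.4.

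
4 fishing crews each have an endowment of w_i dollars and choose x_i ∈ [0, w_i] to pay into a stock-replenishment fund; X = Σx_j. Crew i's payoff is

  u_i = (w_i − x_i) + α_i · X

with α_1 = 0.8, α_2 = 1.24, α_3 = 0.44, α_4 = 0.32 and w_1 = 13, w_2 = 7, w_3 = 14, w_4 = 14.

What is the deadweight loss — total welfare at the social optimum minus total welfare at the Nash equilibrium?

73.8

∂u_i/∂x_i = α_i − 1, so crew i contributes w_i if α_i > 1, else 0.
α_i > 1 for i ∈ {2}; NE contributions (0, 7, 0, 0), X = 7.
W^NE = Σw_i − X^NE + (Σα_i)·X^NE = 48 + 1.8·7 = 60.6.
Planner: ∂(Σu_j)/∂x_i = Σα_j − 1 = 1.8 > 0, so everyone contributes w_i; X^SO = 48, W^SO = 48 + 1.8·48 = 134.4.
Deadweight loss = 73.8.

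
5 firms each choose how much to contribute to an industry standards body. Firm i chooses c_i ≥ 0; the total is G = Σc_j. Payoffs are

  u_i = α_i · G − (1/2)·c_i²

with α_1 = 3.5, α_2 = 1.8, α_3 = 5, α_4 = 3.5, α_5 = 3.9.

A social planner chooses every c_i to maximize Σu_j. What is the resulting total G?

Planner FOC: ∂(Σu_j)/∂c_i = (Σα_j) − c_i = 0, so c_i^SO = Σα_j = 17.7 for every i; G^SO = 88.5.

88.5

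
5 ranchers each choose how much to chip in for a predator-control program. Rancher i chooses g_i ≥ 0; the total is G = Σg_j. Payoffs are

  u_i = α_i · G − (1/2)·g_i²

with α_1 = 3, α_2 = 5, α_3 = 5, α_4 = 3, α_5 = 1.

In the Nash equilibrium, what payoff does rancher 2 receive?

Rancher i's FOC: ∂u_i/∂g_i = α_i − g_i = 0, so g_i* = α_i.
NE contributions = (3, 5, 5, 3, 1); G = 17.
u_2 = α_2·G − ½·(g_2)² = 5·17 − ½·5² = 72.5.

72.5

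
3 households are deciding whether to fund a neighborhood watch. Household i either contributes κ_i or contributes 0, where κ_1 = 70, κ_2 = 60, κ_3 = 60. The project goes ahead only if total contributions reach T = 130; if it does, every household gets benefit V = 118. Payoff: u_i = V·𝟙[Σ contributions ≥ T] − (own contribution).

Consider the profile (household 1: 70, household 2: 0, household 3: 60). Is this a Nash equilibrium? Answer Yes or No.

Yes

Total = 130 ≥ 130: provided.
Household 1 (pledges 70, payoff 48): dropping to 0 → total 60, payoff 0. No gain.
Household 2 (pledges 0, payoff 118): pledging 60 → total 190, payoff 58. No gain.
Household 3 (pledges 60, payoff 58): dropping to 0 → total 70, payoff 0. No gain.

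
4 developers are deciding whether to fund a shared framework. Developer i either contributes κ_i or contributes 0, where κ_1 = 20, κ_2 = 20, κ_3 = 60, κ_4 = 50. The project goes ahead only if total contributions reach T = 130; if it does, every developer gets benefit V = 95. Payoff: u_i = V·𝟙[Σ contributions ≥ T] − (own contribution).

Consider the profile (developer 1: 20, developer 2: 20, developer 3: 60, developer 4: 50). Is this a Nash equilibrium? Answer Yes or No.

Total = 150 ≥ 130: provided.
Developer 1 (pledges 20, payoff 75): dropping to 0 → total 130, payoff 95. Profitable deviation.

No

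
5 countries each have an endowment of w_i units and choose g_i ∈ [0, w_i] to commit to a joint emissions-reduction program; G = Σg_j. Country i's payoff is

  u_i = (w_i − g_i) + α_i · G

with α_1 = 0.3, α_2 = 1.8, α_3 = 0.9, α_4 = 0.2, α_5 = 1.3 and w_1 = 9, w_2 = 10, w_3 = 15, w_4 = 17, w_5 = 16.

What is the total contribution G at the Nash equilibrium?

26

∂u_i/∂g_i = α_i − 1, so country i contributes w_i if α_i > 1, else 0.
α_i > 1 for i ∈ {2, 5}; NE contributions (0, 10, 0, 0, 16), G = 26.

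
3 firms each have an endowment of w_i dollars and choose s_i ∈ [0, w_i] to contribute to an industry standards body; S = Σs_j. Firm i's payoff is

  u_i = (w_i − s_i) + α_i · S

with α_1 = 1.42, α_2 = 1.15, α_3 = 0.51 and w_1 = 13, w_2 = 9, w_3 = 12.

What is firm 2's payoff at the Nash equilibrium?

∂u_i/∂s_i = α_i − 1, so firm i contributes w_i if α_i > 1, else 0.
α_i > 1 for i ∈ {1, 2}; NE contributions (13, 9, 0), S = 22.
u_2 = (9 − 9) + 1.15·22 = 25.3.

25.3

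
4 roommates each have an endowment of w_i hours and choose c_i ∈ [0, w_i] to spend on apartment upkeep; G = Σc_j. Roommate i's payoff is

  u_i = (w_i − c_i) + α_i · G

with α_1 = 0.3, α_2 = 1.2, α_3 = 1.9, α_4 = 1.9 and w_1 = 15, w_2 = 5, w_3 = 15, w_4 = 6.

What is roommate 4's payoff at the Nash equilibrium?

∂u_i/∂c_i = α_i − 1, so roommate i contributes w_i if α_i > 1, else 0.
α_i > 1 for i ∈ {2, 3, 4}; NE contributions (0, 5, 15, 6), G = 26.
u_4 = (6 − 6) + 1.9·26 = 49.4.

49.4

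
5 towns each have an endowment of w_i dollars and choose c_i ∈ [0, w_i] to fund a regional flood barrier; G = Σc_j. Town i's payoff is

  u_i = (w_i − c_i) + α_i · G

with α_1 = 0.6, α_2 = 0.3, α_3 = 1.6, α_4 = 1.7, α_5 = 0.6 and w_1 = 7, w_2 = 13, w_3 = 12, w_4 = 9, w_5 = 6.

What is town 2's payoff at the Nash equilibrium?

∂u_i/∂c_i = α_i − 1, so town i contributes w_i if α_i > 1, else 0.
α_i > 1 for i ∈ {3, 4}; NE contributions (0, 0, 12, 9, 0), G = 21.
u_2 = (13 − 0) + 0.3·21 = 19.3.

19.3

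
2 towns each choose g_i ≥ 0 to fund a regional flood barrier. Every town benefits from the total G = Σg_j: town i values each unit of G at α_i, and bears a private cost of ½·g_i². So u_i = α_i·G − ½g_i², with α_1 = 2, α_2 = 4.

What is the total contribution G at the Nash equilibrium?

Town i's FOC: ∂u_i/∂g_i = α_i − g_i = 0, so g_i* = α_i.
NE contributions = (2, 4); G = 6.

6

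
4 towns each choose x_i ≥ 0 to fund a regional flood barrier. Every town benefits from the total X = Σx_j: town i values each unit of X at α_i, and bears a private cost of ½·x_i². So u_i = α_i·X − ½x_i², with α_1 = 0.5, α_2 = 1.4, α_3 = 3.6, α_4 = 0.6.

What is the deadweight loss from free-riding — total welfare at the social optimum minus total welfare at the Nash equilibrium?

Town i's FOC: ∂u_i/∂x_i = α_i − x_i = 0, so x_i* = α_i.
NE contributions = (0.5, 1.4, 3.6, 0.6); X = 6.1.
W^NE = (Σα)·X − ½Σα_i² = 6.1² − ½·15.53 = 29.445.
Planner sets x_i = Σα_j = 6.1 for every i, so X^SO = 4·6.1 = 24.4.
W^SO = (Σα)·X^SO − ½·4·(Σα)² = (4/2)·6.1² = 74.42.
Deadweight loss = W^SO − W^NE = 44.975.

44.975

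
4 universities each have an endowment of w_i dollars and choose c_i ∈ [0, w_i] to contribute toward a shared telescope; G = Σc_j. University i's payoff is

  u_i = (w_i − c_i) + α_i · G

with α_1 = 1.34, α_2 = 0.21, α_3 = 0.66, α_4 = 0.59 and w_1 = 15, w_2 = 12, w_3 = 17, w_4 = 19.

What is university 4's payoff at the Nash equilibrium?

∂u_i/∂c_i = α_i − 1, so university i contributes w_i if α_i > 1, else 0.
α_i > 1 for i ∈ {1}; NE contributions (15, 0, 0, 0), G = 15.
u_4 = (19 − 0) + 0.59·15 = 27.85.

27.85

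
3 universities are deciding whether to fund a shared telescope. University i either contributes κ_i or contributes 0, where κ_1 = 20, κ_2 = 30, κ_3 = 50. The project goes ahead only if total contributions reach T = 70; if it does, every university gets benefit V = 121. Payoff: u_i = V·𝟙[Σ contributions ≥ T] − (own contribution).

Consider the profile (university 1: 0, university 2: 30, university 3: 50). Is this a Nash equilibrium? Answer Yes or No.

Yes

Total = 80 ≥ 70: provided.
University 1 (pledges 0, payoff 121): pledging 20 → total 100, payoff 101. No gain.
University 2 (pledges 30, payoff 91): dropping to 0 → total 50, payoff 0. No gain.
University 3 (pledges 50, payoff 71): dropping to 0 → total 30, payoff 0. No gain.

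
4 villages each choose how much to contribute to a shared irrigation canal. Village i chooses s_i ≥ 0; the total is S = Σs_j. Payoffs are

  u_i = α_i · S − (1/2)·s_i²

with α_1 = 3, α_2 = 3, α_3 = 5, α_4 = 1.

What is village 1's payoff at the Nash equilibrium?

Village i's FOC: ∂u_i/∂s_i = α_i − s_i = 0, so s_i* = α_i.
NE contributions = (3, 3, 5, 1); S = 12.
u_1 = α_1·S − ½·(s_1)² = 3·12 − ½·3² = 31.5.

31.5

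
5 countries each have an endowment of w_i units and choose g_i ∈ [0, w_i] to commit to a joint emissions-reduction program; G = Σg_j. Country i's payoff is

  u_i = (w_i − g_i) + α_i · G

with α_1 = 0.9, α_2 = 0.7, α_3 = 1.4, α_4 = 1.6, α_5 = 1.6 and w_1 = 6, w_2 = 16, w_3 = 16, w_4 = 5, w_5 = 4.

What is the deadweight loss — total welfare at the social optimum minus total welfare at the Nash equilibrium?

∂u_i/∂g_i = α_i − 1, so country i contributes w_i if α_i > 1, else 0.
α_i > 1 for i ∈ {3, 4, 5}; NE contributions (0, 0, 16, 5, 4), G = 25.
W^NE = Σw_i − G^NE + (Σα_i)·G^NE = 47 + 5.2·25 = 177.
Planner: ∂(Σu_j)/∂g_i = Σα_j − 1 = 5.2 > 0, so everyone contributes w_i; G^SO = 47, W^SO = 47 + 5.2·47 = 291.4.
Deadweight loss = 114.4.

114.4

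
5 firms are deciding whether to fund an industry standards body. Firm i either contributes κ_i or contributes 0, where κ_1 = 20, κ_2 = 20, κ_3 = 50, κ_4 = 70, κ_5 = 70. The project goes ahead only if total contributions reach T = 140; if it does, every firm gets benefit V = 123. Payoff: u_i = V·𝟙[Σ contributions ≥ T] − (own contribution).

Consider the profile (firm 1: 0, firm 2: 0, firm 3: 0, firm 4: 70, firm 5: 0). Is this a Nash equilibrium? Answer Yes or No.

Total = 70 < 140: not provided.
Firm 1 (pledges 0, payoff 0): pledging 20 → total 90, payoff -20. No gain.
Firm 2 (pledges 0, payoff 0): pledging 20 → total 90, payoff -20. No gain.
Firm 3 (pledges 0, payoff 0): pledging 50 → total 120, payoff -50. No gain.
Firm 4 (pledges 70, payoff -70): dropping to 0 → total 0, payoff 0. Profitable deviation.

No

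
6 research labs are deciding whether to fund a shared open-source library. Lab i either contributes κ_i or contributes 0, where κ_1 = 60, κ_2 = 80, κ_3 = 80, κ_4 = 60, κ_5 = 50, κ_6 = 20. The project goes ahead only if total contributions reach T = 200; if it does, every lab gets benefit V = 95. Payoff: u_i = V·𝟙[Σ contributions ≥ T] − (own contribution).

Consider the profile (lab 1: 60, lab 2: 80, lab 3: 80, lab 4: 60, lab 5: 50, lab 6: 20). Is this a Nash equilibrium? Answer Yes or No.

Total = 350 ≥ 200: provided.
Lab 1 (pledges 60, payoff 35): dropping to 0 → total 290, payoff 95. Profitable deviation.

No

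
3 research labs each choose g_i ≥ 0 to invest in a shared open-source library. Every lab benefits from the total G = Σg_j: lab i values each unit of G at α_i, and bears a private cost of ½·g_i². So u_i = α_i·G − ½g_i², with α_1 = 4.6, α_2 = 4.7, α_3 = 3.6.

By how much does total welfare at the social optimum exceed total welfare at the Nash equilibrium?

Lab i's FOC: ∂u_i/∂g_i = α_i − g_i = 0, so g_i* = α_i.
NE contributions = (4.6, 4.7, 3.6); G = 12.9.
W^NE = (Σα)·G − ½Σα_i² = 12.9² − ½·56.21 = 138.305.
Planner sets g_i = Σα_j = 12.9 for every i, so G^SO = 3·12.9 = 38.7.
W^SO = (Σα)·G^SO − ½·3·(Σα)² = (3/2)·12.9² = 249.615.
Deadweight loss = W^SO − W^NE = 111.31.

111.31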